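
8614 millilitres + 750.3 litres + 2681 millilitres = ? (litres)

761.595 litres

In litres:
  8614 millilitres = 8614 × 10^-3 litres = 8.614
  750.3 litres → 750.3
  2681 millilitres = 2681 × 10^-3 litres = 2.681
Sum: 8.614 + 750.3 + 2.681 = 761.595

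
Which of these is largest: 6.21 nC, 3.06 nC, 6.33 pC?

6.21 nC

6.21 nC = 0.00000000621 C
3.06 nC = 0.00000000306 C
6.33 pC = 0.00000000000633 C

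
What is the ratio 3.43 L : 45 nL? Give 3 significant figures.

(3.43) / (45 × 10^-9) = 0.07622 × 10^9

76200000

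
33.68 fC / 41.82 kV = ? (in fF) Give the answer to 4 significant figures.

(33.68 × 10⁻¹⁵) / (41.82 × 10³) = 0.805356 × 10⁻¹⁸ F

0.0008054 fF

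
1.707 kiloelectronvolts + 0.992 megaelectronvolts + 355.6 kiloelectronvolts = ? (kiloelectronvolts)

1349.307 kiloelectronvolts

In kiloelectronvolts:
  1.707 kiloelectronvolts → 1.707
  0.992 megaelectronvolts = 0.992 × 10^3 kiloelectronvolts = 992
  355.6 kiloelectronvolts → 355.6
Sum: 1.707 + 992 + 355.6 = 1349.307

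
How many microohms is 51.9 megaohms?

mega = 1e6, micro = 1e-6; factor is 1e12.
51.9 × 1e12 = 51900000000000

51900000000000 microohms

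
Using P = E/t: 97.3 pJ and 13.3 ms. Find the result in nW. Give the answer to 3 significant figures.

7.32 nW

(97.3 × 10^-12) / (13.3 × 10^-3) = 7.3158 × 10^-9 W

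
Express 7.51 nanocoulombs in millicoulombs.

0.00000751 millicoulombs

nano = 1e-9, milli = 1e-3; factor is 1e-6.
7.51 × 1e-6 = 0.00000751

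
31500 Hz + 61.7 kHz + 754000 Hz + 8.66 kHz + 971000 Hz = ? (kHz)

1826.86 kHz

In kHz:
  31500 Hz = 31500 × 10^-3 kHz = 31.5
  61.7 kHz → 61.7
  754000 Hz = 754000 × 10^-3 kHz = 754
  8.66 kHz → 8.66
  971000 Hz = 971000 × 10^-3 kHz = 971
Sum: 31.5 + 61.7 + 754 + 8.66 + 971 = 1826.86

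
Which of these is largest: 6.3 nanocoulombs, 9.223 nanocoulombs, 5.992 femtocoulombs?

9.223 nanocoulombs

6.3 nanocoulombs = 0.0000000063 coulombs
9.223 nanocoulombs = 0.000000009223 coulombs
5.992 femtocoulombs = 0.000000000000005992 coulombs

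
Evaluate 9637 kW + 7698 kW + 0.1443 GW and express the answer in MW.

161.635 MW

In MW:
  9637 kW = 9637 × 10⁻³ MW = 9.637
  7698 kW = 7698 × 10⁻³ MW = 7.698
  0.1443 GW = 0.1443 × 10³ MW = 144.3
Sum: 9.637 + 7.698 + 144.3 = 161.635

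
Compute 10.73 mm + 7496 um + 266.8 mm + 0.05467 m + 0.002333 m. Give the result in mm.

342.029 mm

In mm:
  10.73 mm → 10.73
  7496 um = 7496 × 10^-3 mm = 7.496
  266.8 mm → 266.8
  0.05467 m = 0.05467 × 10^3 mm = 54.67
  0.002333 m = 0.002333 × 10^3 mm = 2.333
Sum: 10.73 + 7.496 + 266.8 + 54.67 + 2.333 = 342.029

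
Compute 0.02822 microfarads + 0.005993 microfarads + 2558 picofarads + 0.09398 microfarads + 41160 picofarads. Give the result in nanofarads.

171.911 nanofarads

In nanofarads:
  0.02822 microfarads = 0.02822e3 nanofarads = 28.22
  0.005993 microfarads = 0.005993e3 nanofarads = 5.993
  2558 picofarads = 2558e-3 nanofarads = 2.558
  0.09398 microfarads = 0.09398e3 nanofarads = 93.98
  41160 picofarads = 41160e-3 nanofarads = 41.16
Sum: 28.22 + 5.993 + 2.558 + 93.98 + 41.16 = 171.911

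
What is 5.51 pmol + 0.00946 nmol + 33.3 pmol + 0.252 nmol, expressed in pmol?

In pmol:
  5.51 pmol → 5.51
  0.00946 nmol = 0.00946 × 10³ pmol = 9.46
  33.3 pmol → 33.3
  0.252 nmol = 0.252 × 10³ pmol = 252
Sum: 5.51 + 9.46 + 33.3 + 252 = 300.27

300.27 pmol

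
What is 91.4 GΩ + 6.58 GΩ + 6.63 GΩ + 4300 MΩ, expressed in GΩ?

108.91 GΩ

In GΩ:
  91.4 GΩ → 91.4
  6.58 GΩ → 6.58
  6.63 GΩ → 6.63
  4300 MΩ = 4300e-3 GΩ = 4.3
Sum: 91.4 + 6.58 + 6.63 + 4.3 = 108.91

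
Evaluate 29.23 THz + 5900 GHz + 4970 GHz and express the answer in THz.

40.1 THz

In THz:
  29.23 THz → 29.23
  5900 GHz = 5900e-3 THz = 5.9
  4970 GHz = 4970e-3 THz = 4.97
Sum: 29.23 + 5.9 + 4.97 = 40.1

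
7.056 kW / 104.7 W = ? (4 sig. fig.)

67.39

(7.056e3) / (104.7) = 0.067393e3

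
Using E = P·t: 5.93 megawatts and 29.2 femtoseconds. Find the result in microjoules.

5.93e6 × 29.2e-15 = 173.156e-9 J

0.173156 microjoules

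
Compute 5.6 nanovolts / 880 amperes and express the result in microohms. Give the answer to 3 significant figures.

0.00000636 microohms

(5.6 × 10^-9) / (880) = 0.0063636 × 10^-9 Ω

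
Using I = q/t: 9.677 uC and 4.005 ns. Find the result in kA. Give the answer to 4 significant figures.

(9.677 × 10⁻⁶) / (4.005 × 10⁻⁹) = 2.41623 × 10³ A

2.416 kA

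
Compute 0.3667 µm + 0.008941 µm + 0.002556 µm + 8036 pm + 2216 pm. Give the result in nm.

In nm:
  0.3667 µm = 0.3667 × 10³ nm = 366.7
  0.008941 µm = 0.008941 × 10³ nm = 8.941
  0.002556 µm = 0.002556 × 10³ nm = 2.556
  8036 pm = 8036 × 10⁻³ nm = 8.036
  2216 pm = 2216 × 10⁻³ nm = 2.216
Sum: 366.7 + 8.941 + 2.556 + 8.036 + 2.216 = 388.449

388.449 nm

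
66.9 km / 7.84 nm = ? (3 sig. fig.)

8530000000000

(66.9 × 10³) / (7.84 × 10⁻⁹) = 8.533 × 10¹²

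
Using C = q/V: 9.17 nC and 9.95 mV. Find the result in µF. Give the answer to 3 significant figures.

(9.17e-9) / (9.95e-3) = 0.92161e-6 F

0.922 µF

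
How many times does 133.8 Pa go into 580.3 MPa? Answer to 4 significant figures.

(580.3 × 10^6) / (133.8) = 4.3371 × 10^6

4337000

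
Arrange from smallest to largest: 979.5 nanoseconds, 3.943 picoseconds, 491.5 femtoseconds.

491.5 femtoseconds < 3.943 picoseconds < 979.5 nanoseconds

979.5 nanoseconds = 0.0000009795 seconds
3.943 picoseconds = 0.000000000003943 seconds
491.5 femtoseconds = 0.0000000000004915 seconds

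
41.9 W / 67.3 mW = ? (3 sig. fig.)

623

(41.9) / (67.3 × 10⁻³) = 0.6226 × 10³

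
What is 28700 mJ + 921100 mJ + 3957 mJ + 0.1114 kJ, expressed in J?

1065.157 J

In J:
  28700 mJ = 28700 × 10^-3 J = 28.7
  921100 mJ = 921100 × 10^-3 J = 921.1
  3957 mJ = 3957 × 10^-3 J = 3.957
  0.1114 kJ = 0.1114 × 10^3 J = 111.4
Sum: 28.7 + 921.1 + 3.957 + 111.4 = 1065.157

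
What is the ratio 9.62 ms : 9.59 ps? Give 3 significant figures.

1000000000

(9.62 × 10⁻³) / (9.59 × 10⁻¹²) = 1.003 × 10⁹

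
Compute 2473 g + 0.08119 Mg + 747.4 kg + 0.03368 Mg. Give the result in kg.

In kg:
  2473 g = 2473 × 10⁻³ kg = 2.473
  0.08119 Mg = 0.08119 × 10³ kg = 81.19
  747.4 kg → 747.4
  0.03368 Mg = 0.03368 × 10³ kg = 33.68
Sum: 2.473 + 81.19 + 747.4 + 33.68 = 864.743

864.743 kg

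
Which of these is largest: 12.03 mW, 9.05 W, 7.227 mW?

12.03 mW = 0.01203 W
9.05 W = 9.05 W
7.227 mW = 0.007227 W

9.05 W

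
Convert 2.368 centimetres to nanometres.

centi = 10⁻², nano = 10⁻⁹; factor is 10⁷.
2.368 × 10⁷ = 23680000

23680000 nanometres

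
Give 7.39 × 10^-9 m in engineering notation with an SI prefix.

= 7.39 × 10^-9 m; 10^-9 is nano.

7.39 nm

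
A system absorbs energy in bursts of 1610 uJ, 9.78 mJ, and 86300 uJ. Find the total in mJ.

97.69 mJ

In mJ:
  1610 uJ = 1610 × 10^-3 mJ = 1.61
  9.78 mJ → 9.78
  86300 uJ = 86300 × 10^-3 mJ = 86.3
Sum: 1.61 + 9.78 + 86.3 = 97.69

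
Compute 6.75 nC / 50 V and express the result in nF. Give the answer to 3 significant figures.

(6.75 × 10^-9) / (50) = 0.135 × 10^-9 F

0.135 nF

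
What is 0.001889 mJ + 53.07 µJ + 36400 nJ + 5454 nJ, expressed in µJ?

In µJ:
  0.001889 mJ = 0.001889e3 µJ = 1.889
  53.07 µJ → 53.07
  36400 nJ = 36400e-3 µJ = 36.4
  5454 nJ = 5454e-3 µJ = 5.454
Sum: 1.889 + 53.07 + 36.4 + 5.454 = 96.813

96.813 µJ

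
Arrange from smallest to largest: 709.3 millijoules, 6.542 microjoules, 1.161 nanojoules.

1.161 nanojoules < 6.542 microjoules < 709.3 millijoules

709.3 millijoules = 0.7093 joules
6.542 microjoules = 0.000006542 joules
1.161 nanojoules = 0.000000001161 joules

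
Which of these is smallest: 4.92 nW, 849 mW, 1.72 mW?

4.92 nW = 0.00000000492 W
849 mW = 0.849 W
1.72 mW = 0.00172 W

4.92 nW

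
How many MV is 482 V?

(no prefix) = 10^0, mega = 10^6; factor is 10^-6.
482 × 10^-6 = 0.000482

0.000482 MV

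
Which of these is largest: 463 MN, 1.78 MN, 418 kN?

463 MN = 463000000 N
1.78 MN = 1780000 N
418 kN = 418000 N

463 MN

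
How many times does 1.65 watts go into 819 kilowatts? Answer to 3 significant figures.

496000

(819 × 10³) / (1.65) = 496.4 × 10³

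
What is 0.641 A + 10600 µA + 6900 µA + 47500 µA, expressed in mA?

706 mA

In mA:
  0.641 A = 0.641 × 10³ mA = 641
  10600 µA = 10600 × 10⁻³ mA = 10.6
  6900 µA = 6900 × 10⁻³ mA = 6.9
  47500 µA = 47500 × 10⁻³ mA = 47.5
Sum: 641 + 10.6 + 6.9 + 47.5 = 706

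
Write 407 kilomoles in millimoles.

407000000 millimoles

kilo = 10^3, milli = 10^-3; factor is 10^6.
407 × 10^6 = 407000000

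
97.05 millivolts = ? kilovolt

0.00009705 kilovolts

milli = 10⁻³, kilo = 10³; factor is 10⁻⁶.
97.05 × 10⁻⁶ = 0.00009705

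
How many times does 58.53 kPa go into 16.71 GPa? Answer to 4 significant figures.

285500

(16.71 × 10⁹) / (58.53 × 10³) = 0.28549 × 10⁶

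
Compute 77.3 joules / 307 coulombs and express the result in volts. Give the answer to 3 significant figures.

(77.3) / (307) = 0.25179 V

0.252 volts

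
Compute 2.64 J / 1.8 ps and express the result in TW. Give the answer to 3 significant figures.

(2.64) / (1.8 × 10^-12) = 1.4667 × 10^12 W

1.47 TW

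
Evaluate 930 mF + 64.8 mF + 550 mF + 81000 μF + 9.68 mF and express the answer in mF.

In mF:
  930 mF → 930
  64.8 mF → 64.8
  550 mF → 550
  81000 μF = 81000e-3 mF = 81
  9.68 mF → 9.68
Sum: 930 + 64.8 + 550 + 81 + 9.68 = 1635.48

1635.48 mF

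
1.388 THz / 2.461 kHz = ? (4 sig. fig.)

564000000

(1.388 × 10¹²) / (2.461 × 10³) = 0.564 × 10⁹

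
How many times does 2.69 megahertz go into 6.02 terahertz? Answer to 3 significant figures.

(6.02 × 10¹²) / (2.69 × 10⁶) = 2.238 × 10⁶

2240000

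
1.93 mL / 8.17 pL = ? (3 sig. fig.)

(1.93 × 10⁻³) / (8.17 × 10⁻¹²) = 0.2362 × 10⁹

236000000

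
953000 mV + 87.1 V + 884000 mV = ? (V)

1924.1 V

In V:
  953000 mV = 953000e-3 V = 953
  87.1 V → 87.1
  884000 mV = 884000e-3 V = 884
Sum: 953 + 87.1 + 884 = 1924.1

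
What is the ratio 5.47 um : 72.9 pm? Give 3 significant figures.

75000

(5.47 × 10^-6) / (72.9 × 10^-12) = 0.07503 × 10^6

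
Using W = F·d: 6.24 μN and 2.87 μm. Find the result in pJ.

17.9088 pJ

6.24e-6 × 2.87e-6 = 17.9088e-12 J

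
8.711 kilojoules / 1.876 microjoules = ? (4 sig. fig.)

(8.711e3) / (1.876e-6) = 4.6434e9

4643000000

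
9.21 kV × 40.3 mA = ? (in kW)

0.371163 kW

9.21 × 10^3 × 40.3 × 10^-3 = 371.163 W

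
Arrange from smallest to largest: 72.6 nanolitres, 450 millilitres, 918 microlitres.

72.6 nanolitres < 918 microlitres < 450 millilitres

72.6 nanolitres = 0.0000000726 litres
450 millilitres = 0.45 litres
918 microlitres = 0.000918 litres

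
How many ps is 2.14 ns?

nano = 10⁻⁹, pico = 10⁻¹²; factor is 10³.
2.14 × 10³ = 2140

2140 ps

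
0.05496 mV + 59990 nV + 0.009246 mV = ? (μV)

124.196 μV

In μV:
  0.05496 mV = 0.05496 × 10³ μV = 54.96
  59990 nV = 59990 × 10⁻³ μV = 59.99
  0.009246 mV = 0.009246 × 10³ μV = 9.246
Sum: 54.96 + 59.99 + 9.246 = 124.196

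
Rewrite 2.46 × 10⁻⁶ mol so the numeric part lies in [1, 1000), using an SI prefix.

2.46 μmol

= 2.46 × 10⁻⁶ mol; 10⁻⁶ is micro.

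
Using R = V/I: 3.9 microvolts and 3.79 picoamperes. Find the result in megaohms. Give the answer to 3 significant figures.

1.03 megaohms

(3.9 × 10⁻⁶) / (3.79 × 10⁻¹²) = 1.029 × 10⁶ Ω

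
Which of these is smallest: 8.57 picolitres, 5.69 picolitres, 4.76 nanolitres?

8.57 picolitres = 0.00000000000857 litres
5.69 picolitres = 0.00000000000569 litres
4.76 nanolitres = 0.00000000476 litres

5.69 picolitres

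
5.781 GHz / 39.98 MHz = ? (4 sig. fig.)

(5.781 × 10⁹) / (39.98 × 10⁶) = 0.1446 × 10³

144.6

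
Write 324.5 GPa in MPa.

giga = 1e9, mega = 1e6; factor is 1e3.
324.5 × 1e3 = 324500

324500 MPa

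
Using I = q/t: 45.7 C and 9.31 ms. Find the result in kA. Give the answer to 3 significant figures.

(45.7) / (9.31 × 10⁻³) = 4.9087 × 10³ A

4.91 kA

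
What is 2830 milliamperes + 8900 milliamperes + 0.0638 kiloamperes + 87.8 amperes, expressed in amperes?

In amperes:
  2830 milliamperes = 2830 × 10⁻³ amperes = 2.83
  8900 milliamperes = 8900 × 10⁻³ amperes = 8.9
  0.0638 kiloamperes = 0.0638 × 10³ amperes = 63.8
  87.8 amperes → 87.8
Sum: 2.83 + 8.9 + 63.8 + 87.8 = 163.33

163.33 amperes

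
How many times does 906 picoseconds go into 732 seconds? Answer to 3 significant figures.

808000000000

(732) / (906 × 10⁻¹²) = 0.8079 × 10¹²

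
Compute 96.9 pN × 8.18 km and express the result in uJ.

0.792642 uJ

96.9 × 10^-12 × 8.18 × 10^3 = 792.642 × 10^-9 J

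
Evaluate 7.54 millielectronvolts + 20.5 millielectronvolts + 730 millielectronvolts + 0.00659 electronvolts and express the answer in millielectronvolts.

In millielectronvolts:
  7.54 millielectronvolts → 7.54
  20.5 millielectronvolts → 20.5
  730 millielectronvolts → 730
  0.00659 electronvolts = 0.00659 × 10^3 millielectronvolts = 6.59
Sum: 7.54 + 20.5 + 730 + 6.59 = 764.63

764.63 millielectronvolts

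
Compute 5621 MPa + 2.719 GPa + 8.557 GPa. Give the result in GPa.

In GPa:
  5621 MPa = 5621e-3 GPa = 5.621
  2.719 GPa → 2.719
  8.557 GPa → 8.557
Sum: 5.621 + 2.719 + 8.557 = 16.897

16.897 GPa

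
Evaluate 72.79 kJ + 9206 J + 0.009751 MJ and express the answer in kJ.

91.747 kJ

In kJ:
  72.79 kJ → 72.79
  9206 J = 9206 × 10⁻³ kJ = 9.206
  0.009751 MJ = 0.009751 × 10³ kJ = 9.751
Sum: 72.79 + 9.206 + 9.751 = 91.747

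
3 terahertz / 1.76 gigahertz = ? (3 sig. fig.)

1700

(3 × 10¹²) / (1.76 × 10⁹) = 1.705 × 10³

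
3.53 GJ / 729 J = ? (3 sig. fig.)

4840000

(3.53 × 10^9) / (729) = 0.004842 × 10^9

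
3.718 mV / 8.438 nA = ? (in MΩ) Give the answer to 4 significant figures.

0.4406 MΩ

(3.718 × 10⁻³) / (8.438 × 10⁻⁹) = 0.440626 × 10⁶ Ω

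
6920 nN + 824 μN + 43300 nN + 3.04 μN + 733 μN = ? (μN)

1610.26 μN

In μN:
  6920 nN = 6920 × 10^-3 μN = 6.92
  824 μN → 824
  43300 nN = 43300 × 10^-3 μN = 43.3
  3.04 μN → 3.04
  733 μN → 733
Sum: 6.92 + 824 + 43.3 + 3.04 + 733 = 1610.26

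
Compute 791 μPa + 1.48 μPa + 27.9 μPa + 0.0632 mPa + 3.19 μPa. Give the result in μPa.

In μPa:
  791 μPa → 791
  1.48 μPa → 1.48
  27.9 μPa → 27.9
  0.0632 mPa = 0.0632e3 μPa = 63.2
  3.19 μPa → 3.19
Sum: 791 + 1.48 + 27.9 + 63.2 + 3.19 = 886.77

886.77 μPa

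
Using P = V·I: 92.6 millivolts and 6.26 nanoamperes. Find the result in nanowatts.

92.6e-3 × 6.26e-9 = 579.676e-12 W

0.579676 nanowatts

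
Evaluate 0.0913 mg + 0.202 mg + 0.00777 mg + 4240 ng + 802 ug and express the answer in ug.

In ug:
  0.0913 mg = 0.0913e3 ug = 91.3
  0.202 mg = 0.202e3 ug = 202
  0.00777 mg = 0.00777e3 ug = 7.77
  4240 ng = 4240e-3 ug = 4.24
  802 ug → 802
Sum: 91.3 + 202 + 7.77 + 4.24 + 802 = 1107.31

1107.31 ug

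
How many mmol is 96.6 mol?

(no prefix) = 1e0, milli = 1e-3; factor is 1e3.
96.6 × 1e3 = 96600

96600 mmol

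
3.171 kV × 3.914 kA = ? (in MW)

3.171e3 × 3.914e3 = 12.411294e6 W

12.411294 MW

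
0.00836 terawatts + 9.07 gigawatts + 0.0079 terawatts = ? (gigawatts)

In gigawatts:
  0.00836 terawatts = 0.00836 × 10³ gigawatts = 8.36
  9.07 gigawatts → 9.07
  0.0079 terawatts = 0.0079 × 10³ gigawatts = 7.9
Sum: 8.36 + 9.07 + 7.9 = 25.33

25.33 gigawatts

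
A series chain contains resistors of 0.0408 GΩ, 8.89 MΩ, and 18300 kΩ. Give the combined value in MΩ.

67.99 MΩ

In MΩ:
  0.0408 GΩ = 0.0408 × 10^3 MΩ = 40.8
  8.89 MΩ → 8.89
  18300 kΩ = 18300 × 10^-3 MΩ = 18.3
Sum: 40.8 + 8.89 + 18.3 = 67.99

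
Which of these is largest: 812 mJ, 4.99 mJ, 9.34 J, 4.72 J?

812 mJ = 0.812 J
4.99 mJ = 0.00499 J
9.34 J = 9.34 J
4.72 J = 4.72 J

9.34 J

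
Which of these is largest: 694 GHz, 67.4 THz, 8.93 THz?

694 GHz = 694000000000 Hz
67.4 THz = 67400000000000 Hz
8.93 THz = 8930000000000 Hz

67.4 THz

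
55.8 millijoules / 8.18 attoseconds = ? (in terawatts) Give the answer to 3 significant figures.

6820 terawatts

(55.8 × 10^-3) / (8.18 × 10^-18) = 6.8215 × 10^15 W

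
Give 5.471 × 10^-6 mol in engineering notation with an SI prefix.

5.471 umol

= 5.471 × 10^-6 mol; 10^-6 is micro.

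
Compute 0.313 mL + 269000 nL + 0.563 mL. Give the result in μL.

In μL:
  0.313 mL = 0.313 × 10^3 μL = 313
  269000 nL = 269000 × 10^-3 μL = 269
  0.563 mL = 0.563 × 10^3 μL = 563
Sum: 313 + 269 + 563 = 1145

1145 μL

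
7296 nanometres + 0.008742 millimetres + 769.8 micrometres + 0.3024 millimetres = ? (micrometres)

1088.238 micrometres

In micrometres:
  7296 nanometres = 7296 × 10^-3 micrometres = 7.296
  0.008742 millimetres = 0.008742 × 10^3 micrometres = 8.742
  769.8 micrometres → 769.8
  0.3024 millimetres = 0.3024 × 10^3 micrometres = 302.4
Sum: 7.296 + 8.742 + 769.8 + 302.4 = 1088.238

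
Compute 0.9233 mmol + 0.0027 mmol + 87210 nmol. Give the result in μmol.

In μmol:
  0.9233 mmol = 0.9233 × 10^3 μmol = 923.3
  0.0027 mmol = 0.0027 × 10^3 μmol = 2.7
  87210 nmol = 87210 × 10^-3 μmol = 87.21
Sum: 923.3 + 2.7 + 87.21 = 1013.21

1013.21 μmol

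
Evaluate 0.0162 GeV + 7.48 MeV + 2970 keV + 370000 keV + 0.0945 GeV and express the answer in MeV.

491.15 MeV

In MeV:
  0.0162 GeV = 0.0162 × 10³ MeV = 16.2
  7.48 MeV → 7.48
  2970 keV = 2970 × 10⁻³ MeV = 2.97
  370000 keV = 370000 × 10⁻³ MeV = 370
  0.0945 GeV = 0.0945 × 10³ MeV = 94.5
Sum: 16.2 + 7.48 + 2.97 + 370 + 94.5 = 491.15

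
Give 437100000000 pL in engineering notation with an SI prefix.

= 437.1e-3 L; 1e-3 is milli.

437.1 mL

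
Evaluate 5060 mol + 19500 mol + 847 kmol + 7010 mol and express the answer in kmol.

In kmol:
  5060 mol = 5060e-3 kmol = 5.06
  19500 mol = 19500e-3 kmol = 19.5
  847 kmol → 847
  7010 mol = 7010e-3 kmol = 7.01
Sum: 5.06 + 19.5 + 847 + 7.01 = 878.57

878.57 kmol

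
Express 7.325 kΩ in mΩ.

kilo = 10^3, milli = 10^-3; factor is 10^6.
7.325 × 10^6 = 7325000

7325000 mΩ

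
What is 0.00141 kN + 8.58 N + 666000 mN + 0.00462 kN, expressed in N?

In N:
  0.00141 kN = 0.00141e3 N = 1.41
  8.58 N → 8.58
  666000 mN = 666000e-3 N = 666
  0.00462 kN = 0.00462e3 N = 4.62
Sum: 1.41 + 8.58 + 666 + 4.62 = 680.61

680.61 N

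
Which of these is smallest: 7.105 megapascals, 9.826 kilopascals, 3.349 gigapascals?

7.105 megapascals = 7105000 pascals
9.826 kilopascals = 9826 pascals
3.349 gigapascals = 3349000000 pascals

9.826 kilopascals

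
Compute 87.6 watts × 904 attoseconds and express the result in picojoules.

87.6 × 904 × 10⁻¹⁸ = 79190.4 × 10⁻¹⁸ J

0.0791904 picojoules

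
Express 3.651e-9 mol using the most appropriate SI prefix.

3.651 nmol

= 3.651e-9 mol; 1e-9 is nano.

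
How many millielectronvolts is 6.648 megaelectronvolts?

6648000000 millielectronvolts

mega = 10^6, milli = 10^-3; factor is 10^9.
6.648 × 10^9 = 6648000000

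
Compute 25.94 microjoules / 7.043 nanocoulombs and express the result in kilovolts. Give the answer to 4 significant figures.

3.683 kilovolts

(25.94e-6) / (7.043e-9) = 3.68309e3 V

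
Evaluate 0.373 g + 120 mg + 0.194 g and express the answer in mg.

687 mg

In mg:
  0.373 g = 0.373e3 mg = 373
  120 mg → 120
  0.194 g = 0.194e3 mg = 194
Sum: 373 + 120 + 194 = 687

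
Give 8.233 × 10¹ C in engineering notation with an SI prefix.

82.33 C

= 82.33 C; mantissa already in [1, 1000).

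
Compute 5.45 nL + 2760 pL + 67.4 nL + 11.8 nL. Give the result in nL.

In nL:
  5.45 nL → 5.45
  2760 pL = 2760e-3 nL = 2.76
  67.4 nL → 67.4
  11.8 nL → 11.8
Sum: 5.45 + 2.76 + 67.4 + 11.8 = 87.41

87.41 nL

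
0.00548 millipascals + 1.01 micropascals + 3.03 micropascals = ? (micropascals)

In micropascals:
  0.00548 millipascals = 0.00548 × 10^3 micropascals = 5.48
  1.01 micropascals → 1.01
  3.03 micropascals → 3.03
Sum: 5.48 + 1.01 + 3.03 = 9.52

9.52 micropascals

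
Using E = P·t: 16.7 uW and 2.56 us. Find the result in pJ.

16.7e-6 × 2.56e-6 = 42.752e-12 J

42.752 pJ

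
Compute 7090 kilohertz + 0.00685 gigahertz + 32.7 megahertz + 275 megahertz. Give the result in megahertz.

321.64 megahertz

In megahertz:
  7090 kilohertz = 7090 × 10^-3 megahertz = 7.09
  0.00685 gigahertz = 0.00685 × 10^3 megahertz = 6.85
  32.7 megahertz → 32.7
  275 megahertz → 275
Sum: 7.09 + 6.85 + 32.7 + 275 = 321.64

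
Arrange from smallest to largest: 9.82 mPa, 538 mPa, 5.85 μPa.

9.82 mPa = 0.00982 Pa
538 mPa = 0.538 Pa
5.85 μPa = 0.00000585 Pa

5.85 μPa < 9.82 mPa < 538 mPa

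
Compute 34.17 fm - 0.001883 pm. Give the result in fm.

In fm:
  34.17 fm → 34.17
  0.001883 pm = 0.001883e3 fm = 1.883
Difference: 34.17 - 1.883 = 32.287

32.287 fm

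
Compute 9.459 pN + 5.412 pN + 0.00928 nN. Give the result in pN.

In pN:
  9.459 pN → 9.459
  5.412 pN → 5.412
  0.00928 nN = 0.00928e3 pN = 9.28
Sum: 9.459 + 5.412 + 9.28 = 24.151

24.151 pN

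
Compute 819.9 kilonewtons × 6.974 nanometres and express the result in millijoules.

5.7179826 millijoules

819.9 × 10^3 × 6.974 × 10^-9 = 5717.9826 × 10^-6 J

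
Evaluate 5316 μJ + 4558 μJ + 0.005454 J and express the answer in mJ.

In mJ:
  5316 μJ = 5316e-3 mJ = 5.316
  4558 μJ = 4558e-3 mJ = 4.558
  0.005454 J = 0.005454e3 mJ = 5.454
Sum: 5.316 + 4.558 + 5.454 = 15.328

15.328 mJ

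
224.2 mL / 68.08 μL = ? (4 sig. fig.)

(224.2e-3) / (68.08e-6) = 3.2932e3

3293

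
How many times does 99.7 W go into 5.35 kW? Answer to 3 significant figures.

53.7

(5.35 × 10³) / (99.7) = 0.05366 × 10³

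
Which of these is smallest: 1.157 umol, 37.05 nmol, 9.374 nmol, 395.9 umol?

1.157 umol = 0.000001157 mol
37.05 nmol = 0.00000003705 mol
9.374 nmol = 0.000000009374 mol
395.9 umol = 0.0003959 mol

9.374 nmol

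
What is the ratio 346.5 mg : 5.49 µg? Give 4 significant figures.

63110

(346.5e-3) / (5.49e-6) = 63.115e3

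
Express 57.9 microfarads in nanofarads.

57900 nanofarads

micro = 10^-6, nano = 10^-9; factor is 10^3.
57.9 × 10^3 = 57900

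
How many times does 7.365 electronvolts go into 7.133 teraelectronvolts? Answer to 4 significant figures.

968500000000

(7.133e12) / (7.365) = 0.9685e12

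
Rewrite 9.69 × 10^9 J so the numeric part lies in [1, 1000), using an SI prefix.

= 9.69 × 10^9 J; 10^9 is giga.

9.69 GJ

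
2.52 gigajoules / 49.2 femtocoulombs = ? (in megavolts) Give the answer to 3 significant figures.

(2.52 × 10^9) / (49.2 × 10^-15) = 0.05122 × 10^24 V

51200000000000000 megavolts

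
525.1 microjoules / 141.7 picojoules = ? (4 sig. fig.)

3706000

(525.1 × 10^-6) / (141.7 × 10^-12) = 3.7057 × 10^6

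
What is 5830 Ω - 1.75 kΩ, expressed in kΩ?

In kΩ:
  5830 Ω = 5830e-3 kΩ = 5.83
  1.75 kΩ → 1.75
Difference: 5.83 - 1.75 = 4.08

4.08 kΩ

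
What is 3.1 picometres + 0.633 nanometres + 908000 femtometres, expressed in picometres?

1544.1 picometres

In picometres:
  3.1 picometres → 3.1
  0.633 nanometres = 0.633 × 10^3 picometres = 633
  908000 femtometres = 908000 × 10^-3 picometres = 908
Sum: 3.1 + 633 + 908 = 1544.1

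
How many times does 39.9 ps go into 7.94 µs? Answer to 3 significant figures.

199000

(7.94 × 10⁻⁶) / (39.9 × 10⁻¹²) = 0.199 × 10⁶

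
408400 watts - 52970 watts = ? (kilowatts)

In kilowatts:
  408400 watts = 408400 × 10^-3 kilowatts = 408.4
  52970 watts = 52970 × 10^-3 kilowatts = 52.97
Difference: 408.4 - 52.97 = 355.43

355.43 kilowatts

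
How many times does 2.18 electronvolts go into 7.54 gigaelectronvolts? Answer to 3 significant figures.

3460000000

(7.54e9) / (2.18) = 3.459e9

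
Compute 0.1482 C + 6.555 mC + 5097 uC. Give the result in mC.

159.852 mC

In mC:
  0.1482 C = 0.1482e3 mC = 148.2
  6.555 mC → 6.555
  5097 uC = 5097e-3 mC = 5.097
Sum: 148.2 + 6.555 + 5.097 = 159.852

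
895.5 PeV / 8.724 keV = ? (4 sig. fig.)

102600000000000

(895.5e15) / (8.724e3) = 102.65e12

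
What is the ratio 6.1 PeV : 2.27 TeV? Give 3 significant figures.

2690

(6.1 × 10¹⁵) / (2.27 × 10¹²) = 2.687 × 10³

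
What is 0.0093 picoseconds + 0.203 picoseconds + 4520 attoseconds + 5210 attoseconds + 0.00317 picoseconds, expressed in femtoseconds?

225.2 femtoseconds

In femtoseconds:
  0.0093 picoseconds = 0.0093 × 10^3 femtoseconds = 9.3
  0.203 picoseconds = 0.203 × 10^3 femtoseconds = 203
  4520 attoseconds = 4520 × 10^-3 femtoseconds = 4.52
  5210 attoseconds = 5210 × 10^-3 femtoseconds = 5.21
  0.00317 picoseconds = 0.00317 × 10^3 femtoseconds = 3.17
Sum: 9.3 + 203 + 4.52 + 5.21 + 3.17 = 225.2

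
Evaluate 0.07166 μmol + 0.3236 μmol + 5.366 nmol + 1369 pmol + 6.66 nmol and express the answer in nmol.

In nmol:
  0.07166 μmol = 0.07166e3 nmol = 71.66
  0.3236 μmol = 0.3236e3 nmol = 323.6
  5.366 nmol → 5.366
  1369 pmol = 1369e-3 nmol = 1.369
  6.66 nmol → 6.66
Sum: 71.66 + 323.6 + 5.366 + 1.369 + 6.66 = 408.655

408.655 nmol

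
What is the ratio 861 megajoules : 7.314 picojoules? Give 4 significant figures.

(861 × 10⁶) / (7.314 × 10⁻¹²) = 117.72 × 10¹⁸

117700000000000000000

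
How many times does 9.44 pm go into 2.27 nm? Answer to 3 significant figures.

(2.27 × 10⁻⁹) / (9.44 × 10⁻¹²) = 0.2405 × 10³

240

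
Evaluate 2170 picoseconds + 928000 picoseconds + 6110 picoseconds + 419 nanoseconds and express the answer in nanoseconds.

1355.28 nanoseconds

In nanoseconds:
  2170 picoseconds = 2170 × 10^-3 nanoseconds = 2.17
  928000 picoseconds = 928000 × 10^-3 nanoseconds = 928
  6110 picoseconds = 6110 × 10^-3 nanoseconds = 6.11
  419 nanoseconds → 419
Sum: 2.17 + 928 + 6.11 + 419 = 1355.28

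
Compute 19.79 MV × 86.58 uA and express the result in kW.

1.7134182 kW

19.79 × 10⁶ × 86.58 × 10⁻⁶ = 1713.4182 W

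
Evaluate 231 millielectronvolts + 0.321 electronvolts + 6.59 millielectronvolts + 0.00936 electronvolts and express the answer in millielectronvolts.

567.95 millielectronvolts

In millielectronvolts:
  231 millielectronvolts → 231
  0.321 electronvolts = 0.321 × 10^3 millielectronvolts = 321
  6.59 millielectronvolts → 6.59
  0.00936 electronvolts = 0.00936 × 10^3 millielectronvolts = 9.36
Sum: 231 + 321 + 6.59 + 9.36 = 567.95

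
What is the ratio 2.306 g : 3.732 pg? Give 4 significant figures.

(2.306) / (3.732 × 10⁻¹²) = 0.6179 × 10¹²

617900000000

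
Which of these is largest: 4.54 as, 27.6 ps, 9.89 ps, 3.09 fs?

4.54 as = 0.00000000000000000454 s
27.6 ps = 0.0000000000276 s
9.89 ps = 0.00000000000989 s
3.09 fs = 0.00000000000000309 s

27.6 ps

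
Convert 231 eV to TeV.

0.000000000231 TeV

(no prefix) = 10⁰, tera = 10¹²; factor is 10⁻¹².
231 × 10⁻¹² = 0.000000000231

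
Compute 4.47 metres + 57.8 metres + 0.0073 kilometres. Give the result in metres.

69.57 metres

In metres:
  4.47 metres → 4.47
  57.8 metres → 57.8
  0.0073 kilometres = 0.0073e3 metres = 7.3
Sum: 4.47 + 57.8 + 7.3 = 69.57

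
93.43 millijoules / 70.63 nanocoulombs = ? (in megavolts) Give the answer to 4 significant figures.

(93.43 × 10^-3) / (70.63 × 10^-9) = 1.32281 × 10^6 V

1.323 megavolts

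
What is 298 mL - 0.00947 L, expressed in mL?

In mL:
  298 mL → 298
  0.00947 L = 0.00947e3 mL = 9.47
Difference: 298 - 9.47 = 288.53

288.53 mL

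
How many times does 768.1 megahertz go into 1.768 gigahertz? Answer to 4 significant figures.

(1.768e9) / (768.1e6) = 0.0023018e3

2.302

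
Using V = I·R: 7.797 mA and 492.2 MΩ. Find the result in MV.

3.8376834 MV

7.797 × 10^-3 × 492.2 × 10^6 = 3837.6834 × 10^3 V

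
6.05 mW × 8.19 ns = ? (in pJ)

6.05 × 10^-3 × 8.19 × 10^-9 = 49.5495 × 10^-12 J

49.5495 pJ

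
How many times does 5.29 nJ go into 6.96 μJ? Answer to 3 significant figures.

(6.96 × 10⁻⁶) / (5.29 × 10⁻⁹) = 1.316 × 10³

1320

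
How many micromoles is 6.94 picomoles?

0.00000694 micromoles

pico = 1e-12, micro = 1e-6; factor is 1e-6.
6.94 × 1e-6 = 0.00000694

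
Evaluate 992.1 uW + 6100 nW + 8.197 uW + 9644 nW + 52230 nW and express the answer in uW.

1068.271 uW

In uW:
  992.1 uW → 992.1
  6100 nW = 6100 × 10⁻³ uW = 6.1
  8.197 uW → 8.197
  9644 nW = 9644 × 10⁻³ uW = 9.644
  52230 nW = 52230 × 10⁻³ uW = 52.23
Sum: 992.1 + 6.1 + 8.197 + 9.644 + 52.23 = 1068.271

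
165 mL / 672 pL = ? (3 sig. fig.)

246000000

(165 × 10^-3) / (672 × 10^-12) = 0.2455 × 10^9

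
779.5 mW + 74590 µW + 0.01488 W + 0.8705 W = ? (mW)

In mW:
  779.5 mW → 779.5
  74590 µW = 74590e-3 mW = 74.59
  0.01488 W = 0.01488e3 mW = 14.88
  0.8705 W = 0.8705e3 mW = 870.5
Sum: 779.5 + 74.59 + 14.88 + 870.5 = 1739.47

1739.47 mW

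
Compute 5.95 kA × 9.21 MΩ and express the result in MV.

5.95 × 10^3 × 9.21 × 10^6 = 54.7995 × 10^9 V

54799.5 MV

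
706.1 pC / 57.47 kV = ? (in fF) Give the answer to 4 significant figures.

(706.1e-12) / (57.47e3) = 12.2864e-15 F

12.29 fF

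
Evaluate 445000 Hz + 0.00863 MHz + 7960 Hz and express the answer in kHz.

461.59 kHz

In kHz:
  445000 Hz = 445000 × 10⁻³ kHz = 445
  0.00863 MHz = 0.00863 × 10³ kHz = 8.63
  7960 Hz = 7960 × 10⁻³ kHz = 7.96
Sum: 445 + 8.63 + 7.96 = 461.59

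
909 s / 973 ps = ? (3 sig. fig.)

(909) / (973 × 10⁻¹²) = 0.9342 × 10¹²

934000000000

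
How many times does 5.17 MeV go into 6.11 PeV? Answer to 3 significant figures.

1180000000

(6.11 × 10¹⁵) / (5.17 × 10⁶) = 1.182 × 10⁹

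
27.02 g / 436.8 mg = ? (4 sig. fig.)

(27.02) / (436.8 × 10^-3) = 0.061859 × 10^3

61.86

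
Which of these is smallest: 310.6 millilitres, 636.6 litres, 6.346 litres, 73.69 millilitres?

310.6 millilitres = 0.3106 litres
636.6 litres = 636.6 litres
6.346 litres = 6.346 litres
73.69 millilitres = 0.07369 litres

73.69 millilitres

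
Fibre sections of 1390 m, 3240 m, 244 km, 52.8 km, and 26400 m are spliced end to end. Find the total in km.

327.83 km

In km:
  1390 m = 1390e-3 km = 1.39
  3240 m = 3240e-3 km = 3.24
  244 km → 244
  52.8 km → 52.8
  26400 m = 26400e-3 km = 26.4
Sum: 1.39 + 3.24 + 244 + 52.8 + 26.4 = 327.83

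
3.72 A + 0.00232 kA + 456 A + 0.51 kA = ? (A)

972.04 A

In A:
  3.72 A → 3.72
  0.00232 kA = 0.00232e3 A = 2.32
  456 A → 456
  0.51 kA = 0.51e3 A = 510
Sum: 3.72 + 2.32 + 456 + 510 = 972.04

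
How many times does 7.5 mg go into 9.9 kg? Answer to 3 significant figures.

(9.9 × 10³) / (7.5 × 10⁻³) = 1.32 × 10⁶

1320000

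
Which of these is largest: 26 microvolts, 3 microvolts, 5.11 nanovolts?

26 microvolts

26 microvolts = 0.000026 volts
3 microvolts = 0.000003 volts
5.11 nanovolts = 0.00000000511 volts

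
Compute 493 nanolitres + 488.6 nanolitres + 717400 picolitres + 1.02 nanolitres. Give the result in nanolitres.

1700.02 nanolitres

In nanolitres:
  493 nanolitres → 493
  488.6 nanolitres → 488.6
  717400 picolitres = 717400 × 10⁻³ nanolitres = 717.4
  1.02 nanolitres → 1.02
Sum: 493 + 488.6 + 717.4 + 1.02 = 1700.02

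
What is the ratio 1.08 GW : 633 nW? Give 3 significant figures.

(1.08e9) / (633e-9) = 0.001706e18

1710000000000000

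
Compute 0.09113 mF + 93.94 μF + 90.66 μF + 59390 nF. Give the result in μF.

In μF:
  0.09113 mF = 0.09113e3 μF = 91.13
  93.94 μF → 93.94
  90.66 μF → 90.66
  59390 nF = 59390e-3 μF = 59.39
Sum: 91.13 + 93.94 + 90.66 + 59.39 = 335.12

335.12 μF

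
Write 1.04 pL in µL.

pico = 1e-12, micro = 1e-6; factor is 1e-6.
1.04 × 1e-6 = 0.00000104

0.00000104 µL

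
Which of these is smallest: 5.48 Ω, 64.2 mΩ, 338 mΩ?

5.48 Ω = 5.48 Ω
64.2 mΩ = 0.0642 Ω
338 mΩ = 0.338 Ω

64.2 mΩ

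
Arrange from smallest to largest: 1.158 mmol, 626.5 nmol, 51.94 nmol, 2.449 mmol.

51.94 nmol < 626.5 nmol < 1.158 mmol < 2.449 mmol

1.158 mmol = 0.001158 mol
626.5 nmol = 0.0000006265 mol
51.94 nmol = 0.00000005194 mol
2.449 mmol = 0.002449 mol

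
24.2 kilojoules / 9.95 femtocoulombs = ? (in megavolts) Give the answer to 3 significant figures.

(24.2e3) / (9.95e-15) = 2.4322e18 V

2430000000000 megavolts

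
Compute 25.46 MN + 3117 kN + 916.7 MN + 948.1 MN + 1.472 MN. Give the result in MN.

1894.849 MN

In MN:
  25.46 MN → 25.46
  3117 kN = 3117 × 10⁻³ MN = 3.117
  916.7 MN → 916.7
  948.1 MN → 948.1
  1.472 MN → 1.472
Sum: 25.46 + 3.117 + 916.7 + 948.1 + 1.472 = 1894.849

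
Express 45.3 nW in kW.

0.0000000000453 kW

nano = 10^-9, kilo = 10^3; factor is 10^-12.
45.3 × 10^-12 = 0.0000000000453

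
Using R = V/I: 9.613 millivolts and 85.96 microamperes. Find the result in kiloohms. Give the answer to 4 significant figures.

0.1118 kiloohms

(9.613 × 10⁻³) / (85.96 × 10⁻⁶) = 0.111831 × 10³ Ω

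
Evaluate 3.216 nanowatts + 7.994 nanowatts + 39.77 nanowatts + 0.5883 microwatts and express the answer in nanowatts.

639.28 nanowatts

In nanowatts:
  3.216 nanowatts → 3.216
  7.994 nanowatts → 7.994
  39.77 nanowatts → 39.77
  0.5883 microwatts = 0.5883 × 10^3 nanowatts = 588.3
Sum: 3.216 + 7.994 + 39.77 + 588.3 = 639.28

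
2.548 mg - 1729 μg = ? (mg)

0.819 mg

In mg:
  2.548 mg → 2.548
  1729 μg = 1729 × 10^-3 mg = 1.729
Difference: 2.548 - 1.729 = 0.819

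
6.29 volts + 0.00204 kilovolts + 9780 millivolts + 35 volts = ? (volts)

In volts:
  6.29 volts → 6.29
  0.00204 kilovolts = 0.00204 × 10³ volts = 2.04
  9780 millivolts = 9780 × 10⁻³ volts = 9.78
  35 volts → 35
Sum: 6.29 + 2.04 + 9.78 + 35 = 53.11

53.11 volts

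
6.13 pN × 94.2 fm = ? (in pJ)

0.000000000000577446 pJ

6.13e-12 × 94.2e-15 = 577.446e-27 J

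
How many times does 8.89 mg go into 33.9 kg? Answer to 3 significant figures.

3810000

(33.9 × 10^3) / (8.89 × 10^-3) = 3.813 × 10^6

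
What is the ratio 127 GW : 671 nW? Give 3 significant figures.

(127 × 10⁹) / (671 × 10⁻⁹) = 0.1893 × 10¹⁸

189000000000000000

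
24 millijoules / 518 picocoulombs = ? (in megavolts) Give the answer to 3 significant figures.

(24e-3) / (518e-12) = 0.046332e9 V

46.3 megavolts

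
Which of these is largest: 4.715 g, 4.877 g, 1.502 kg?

4.715 g = 4.715 g
4.877 g = 4.877 g
1.502 kg = 1502 g

1.502 kg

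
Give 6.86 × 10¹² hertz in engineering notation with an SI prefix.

= 6.86 × 10¹² hertz; 10¹² is tera.

6.86 terahertz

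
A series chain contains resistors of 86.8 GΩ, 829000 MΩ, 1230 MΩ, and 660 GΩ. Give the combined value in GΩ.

In GΩ:
  86.8 GΩ → 86.8
  829000 MΩ = 829000 × 10^-3 GΩ = 829
  1230 MΩ = 1230 × 10^-3 GΩ = 1.23
  660 GΩ → 660
Sum: 86.8 + 829 + 1.23 + 660 = 1577.03

1577.03 GΩ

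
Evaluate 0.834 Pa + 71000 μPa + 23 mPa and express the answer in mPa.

928 mPa

In mPa:
  0.834 Pa = 0.834 × 10³ mPa = 834
  71000 μPa = 71000 × 10⁻³ mPa = 71
  23 mPa → 23
Sum: 834 + 71 + 23 = 928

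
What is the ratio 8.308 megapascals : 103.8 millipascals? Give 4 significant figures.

80040000

(8.308 × 10⁶) / (103.8 × 10⁻³) = 0.080039 × 10⁹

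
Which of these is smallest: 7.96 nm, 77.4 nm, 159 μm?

7.96 nm = 0.00000000796 m
77.4 nm = 0.0000000774 m
159 μm = 0.000159 m

7.96 nm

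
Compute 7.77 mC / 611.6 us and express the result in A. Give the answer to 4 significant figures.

12.70 A

(7.77 × 10⁻³) / (611.6 × 10⁻⁶) = 0.0127044 × 10³ A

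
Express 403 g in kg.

0.403 kg

(no prefix) = 10^0, kilo = 10^3; factor is 10^-3.
403 × 10^-3 = 0.403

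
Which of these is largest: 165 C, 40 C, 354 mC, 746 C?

165 C = 165 C
40 C = 40 C
354 mC = 0.354 C
746 C = 746 C

746 C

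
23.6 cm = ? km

0.000236 km

centi = 1e-2, kilo = 1e3; factor is 1e-5.
23.6 × 1e-5 = 0.000236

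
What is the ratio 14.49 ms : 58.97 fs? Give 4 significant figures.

(14.49 × 10^-3) / (58.97 × 10^-15) = 0.24572 × 10^12

245700000000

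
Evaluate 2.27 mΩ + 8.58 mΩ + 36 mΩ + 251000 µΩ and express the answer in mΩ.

297.85 mΩ

In mΩ:
  2.27 mΩ → 2.27
  8.58 mΩ → 8.58
  36 mΩ → 36
  251000 µΩ = 251000 × 10^-3 mΩ = 251
Sum: 2.27 + 8.58 + 36 + 251 = 297.85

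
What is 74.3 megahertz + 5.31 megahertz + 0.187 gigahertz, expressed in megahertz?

266.61 megahertz

In megahertz:
  74.3 megahertz → 74.3
  5.31 megahertz → 5.31
  0.187 gigahertz = 0.187 × 10^3 megahertz = 187
Sum: 74.3 + 5.31 + 187 = 266.61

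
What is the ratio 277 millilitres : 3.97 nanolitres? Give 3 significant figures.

69800000

(277 × 10^-3) / (3.97 × 10^-9) = 69.77 × 10^6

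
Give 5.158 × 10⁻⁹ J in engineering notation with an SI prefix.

5.158 nJ

= 5.158 × 10⁻⁹ J; 10⁻⁹ is nano.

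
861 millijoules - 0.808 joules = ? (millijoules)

53 millijoules

In millijoules:
  861 millijoules → 861
  0.808 joules = 0.808 × 10^3 millijoules = 808
Difference: 861 - 808 = 53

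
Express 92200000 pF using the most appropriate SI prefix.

92.2 uF

= 92.2 × 10^-6 F; 10^-6 is micro.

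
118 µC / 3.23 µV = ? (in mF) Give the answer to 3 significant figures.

36500 mF

(118 × 10⁻⁶) / (3.23 × 10⁻⁶) = 36.533 F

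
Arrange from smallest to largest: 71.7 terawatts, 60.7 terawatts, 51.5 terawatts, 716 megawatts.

71.7 terawatts = 71700000000000 watts
60.7 terawatts = 60700000000000 watts
51.5 terawatts = 51500000000000 watts
716 megawatts = 716000000 watts

716 megawatts < 51.5 terawatts < 60.7 terawatts < 71.7 terawatts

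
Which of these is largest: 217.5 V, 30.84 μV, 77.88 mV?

217.5 V = 217.5 V
30.84 μV = 0.00003084 V
77.88 mV = 0.07788 V

217.5 V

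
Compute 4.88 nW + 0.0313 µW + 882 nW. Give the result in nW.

In nW:
  4.88 nW → 4.88
  0.0313 µW = 0.0313 × 10³ nW = 31.3
  882 nW → 882
Sum: 4.88 + 31.3 + 882 = 918.18

918.18 nW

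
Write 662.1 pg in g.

pico = 10⁻¹², (no prefix) = 10⁰; factor is 10⁻¹².
662.1 × 10⁻¹² = 0.0000000006621

0.0000000006621 g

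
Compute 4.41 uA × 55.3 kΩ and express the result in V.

0.243873 V

4.41 × 10⁻⁶ × 55.3 × 10³ = 243.873 × 10⁻³ V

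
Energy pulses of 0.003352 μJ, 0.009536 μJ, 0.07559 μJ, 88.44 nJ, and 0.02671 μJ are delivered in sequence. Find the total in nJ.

In nJ:
  0.003352 μJ = 0.003352e3 nJ = 3.352
  0.009536 μJ = 0.009536e3 nJ = 9.536
  0.07559 μJ = 0.07559e3 nJ = 75.59
  88.44 nJ → 88.44
  0.02671 μJ = 0.02671e3 nJ = 26.71
Sum: 3.352 + 9.536 + 75.59 + 88.44 + 26.71 = 203.628

203.628 nJ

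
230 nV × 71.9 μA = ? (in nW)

230 × 10^-9 × 71.9 × 10^-6 = 16537 × 10^-15 W

0.016537 nW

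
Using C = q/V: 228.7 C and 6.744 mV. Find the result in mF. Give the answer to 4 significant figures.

33910000 mF

(228.7) / (6.744 × 10⁻³) = 33.9116 × 10³ F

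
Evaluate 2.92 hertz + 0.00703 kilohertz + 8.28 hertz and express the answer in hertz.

18.23 hertz

In hertz:
  2.92 hertz → 2.92
  0.00703 kilohertz = 0.00703e3 hertz = 7.03
  8.28 hertz → 8.28
Sum: 2.92 + 7.03 + 8.28 = 18.23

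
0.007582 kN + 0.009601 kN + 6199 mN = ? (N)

In N:
  0.007582 kN = 0.007582 × 10^3 N = 7.582
  0.009601 kN = 0.009601 × 10^3 N = 9.601
  6199 mN = 6199 × 10^-3 N = 6.199
Sum: 7.582 + 9.601 + 6.199 = 23.382

23.382 N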